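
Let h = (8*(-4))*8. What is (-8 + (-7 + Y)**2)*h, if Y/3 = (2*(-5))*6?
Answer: -8950016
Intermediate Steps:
h = -256 (h = -32*8 = -256)
Y = -180 (Y = 3*((2*(-5))*6) = 3*(-10*6) = 3*(-60) = -180)
(-8 + (-7 + Y)**2)*h = (-8 + (-7 - 180)**2)*(-256) = (-8 + (-187)**2)*(-256) = (-8 + 34969)*(-256) = 34961*(-256) = -8950016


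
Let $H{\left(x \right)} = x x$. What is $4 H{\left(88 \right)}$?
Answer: $30976$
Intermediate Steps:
$H{\left(x \right)} = x^{2}$
$4 H{\left(88 \right)} = 4 \cdot 88^{2} = 4 \cdot 7744 = 30976$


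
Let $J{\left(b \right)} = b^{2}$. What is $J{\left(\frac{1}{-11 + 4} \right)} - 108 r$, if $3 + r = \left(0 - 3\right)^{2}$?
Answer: $- \frac{31751}{49} \approx -647.98$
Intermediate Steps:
$r = 6$ ($r = -3 + \left(0 - 3\right)^{2} = -3 + \left(-3\right)^{2} = -3 + 9 = 6$)
$J{\left(\frac{1}{-11 + 4} \right)} - 108 r = \left(\frac{1}{-11 + 4}\right)^{2} - 648 = \left(\frac{1}{-7}\right)^{2} - 648 = \left(- \frac{1}{7}\right)^{2} - 648 = \frac{1}{49} - 648 = - \frac{31751}{49}$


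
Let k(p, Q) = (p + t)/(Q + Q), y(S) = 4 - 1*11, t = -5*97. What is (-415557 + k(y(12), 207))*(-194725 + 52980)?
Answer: 4064327383675/69 ≈ 5.8903e+10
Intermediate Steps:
t = -485
y(S) = -7 (y(S) = 4 - 11 = -7)
k(p, Q) = (-485 + p)/(2*Q) (k(p, Q) = (p - 485)/(Q + Q) = (-485 + p)/((2*Q)) = (-485 + p)*(1/(2*Q)) = (-485 + p)/(2*Q))
(-415557 + k(y(12), 207))*(-194725 + 52980) = (-415557 + (½)*(-485 - 7)/207)*(-194725 + 52980) = (-415557 + (½)*(1/207)*(-492))*(-141745) = (-415557 - 82/69)*(-141745) = -28673515/69*(-141745) = 4064327383675/69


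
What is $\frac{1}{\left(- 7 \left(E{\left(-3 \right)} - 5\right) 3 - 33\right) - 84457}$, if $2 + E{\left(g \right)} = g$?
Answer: $- \frac{1}{84280} \approx -1.1865 \cdot 10^{-5}$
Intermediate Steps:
$E{\left(g \right)} = -2 + g$
$\frac{1}{\left(- 7 \left(E{\left(-3 \right)} - 5\right) 3 - 33\right) - 84457} = \frac{1}{\left(- 7 \left(\left(-2 - 3\right) - 5\right) 3 - 33\right) - 84457} = \frac{1}{\left(- 7 \left(-5 - 5\right) 3 - 33\right) - 84457} = \frac{1}{\left(- 7 \left(\left(-10\right) 3\right) - 33\right) - 84457} = \frac{1}{\left(\left(-7\right) \left(-30\right) - 33\right) - 84457} = \frac{1}{\left(210 - 33\right) - 84457} = \frac{1}{177 - 84457} = \frac{1}{-84280} = - \frac{1}{84280}$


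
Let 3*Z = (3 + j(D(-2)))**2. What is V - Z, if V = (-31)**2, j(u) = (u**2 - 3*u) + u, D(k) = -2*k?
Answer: 2762/3 ≈ 920.67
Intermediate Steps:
j(u) = u**2 - 2*u
Z = 121/3 (Z = (3 + (-2*(-2))*(-2 - 2*(-2)))**2/3 = (3 + 4*(-2 + 4))**2/3 = (3 + 4*2)**2/3 = (3 + 8)**2/3 = (1/3)*11**2 = (1/3)*121 = 121/3 ≈ 40.333)
V = 961
V - Z = 961 - 1*121/3 = 961 - 121/3 = 2762/3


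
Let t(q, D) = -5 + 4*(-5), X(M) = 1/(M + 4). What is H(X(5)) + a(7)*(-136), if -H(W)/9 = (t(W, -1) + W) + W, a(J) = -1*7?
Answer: 1175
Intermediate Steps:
X(M) = 1/(4 + M)
t(q, D) = -25 (t(q, D) = -5 - 20 = -25)
a(J) = -7
H(W) = 225 - 18*W (H(W) = -9*((-25 + W) + W) = -9*(-25 + 2*W) = 225 - 18*W)
H(X(5)) + a(7)*(-136) = (225 - 18/(4 + 5)) - 7*(-136) = (225 - 18/9) + 952 = (225 - 18*⅑) + 952 = (225 - 2) + 952 = 223 + 952 = 1175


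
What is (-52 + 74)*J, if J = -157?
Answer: -3454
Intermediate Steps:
(-52 + 74)*J = (-52 + 74)*(-157) = 22*(-157) = -3454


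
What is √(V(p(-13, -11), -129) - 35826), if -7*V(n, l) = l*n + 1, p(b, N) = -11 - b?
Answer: 5*I*√70147/7 ≈ 189.18*I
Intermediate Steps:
V(n, l) = -⅐ - l*n/7 (V(n, l) = -(l*n + 1)/7 = -(1 + l*n)/7 = -⅐ - l*n/7)
√(V(p(-13, -11), -129) - 35826) = √((-⅐ - ⅐*(-129)*(-11 - 1*(-13))) - 35826) = √((-⅐ - ⅐*(-129)*(-11 + 13)) - 35826) = √((-⅐ - ⅐*(-129)*2) - 35826) = √((-⅐ + 258/7) - 35826) = √(257/7 - 35826) = √(-250525/7) = 5*I*√70147/7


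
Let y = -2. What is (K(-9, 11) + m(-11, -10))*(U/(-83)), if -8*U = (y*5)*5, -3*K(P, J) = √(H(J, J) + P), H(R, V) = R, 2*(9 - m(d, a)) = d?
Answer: -725/664 + 25*√2/996 ≈ -1.0564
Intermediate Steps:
m(d, a) = 9 - d/2
K(P, J) = -√(J + P)/3
U = 25/4 (U = -(-2*5)*5/8 = -(-5)*5/4 = -⅛*(-50) = 25/4 ≈ 6.2500)
(K(-9, 11) + m(-11, -10))*(U/(-83)) = (-√(11 - 9)/3 + (9 - ½*(-11)))*((25/4)/(-83)) = (-√2/3 + (9 + 11/2))*((25/4)*(-1/83)) = (-√2/3 + 29/2)*(-25/332) = (29/2 - √2/3)*(-25/332) = -725/664 + 25*√2/996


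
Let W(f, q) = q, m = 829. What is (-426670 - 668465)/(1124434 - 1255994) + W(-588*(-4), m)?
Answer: 22031675/26312 ≈ 837.32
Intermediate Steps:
(-426670 - 668465)/(1124434 - 1255994) + W(-588*(-4), m) = (-426670 - 668465)/(1124434 - 1255994) + 829 = -1095135/(-131560) + 829 = -1095135*(-1/131560) + 829 = 219027/26312 + 829 = 22031675/26312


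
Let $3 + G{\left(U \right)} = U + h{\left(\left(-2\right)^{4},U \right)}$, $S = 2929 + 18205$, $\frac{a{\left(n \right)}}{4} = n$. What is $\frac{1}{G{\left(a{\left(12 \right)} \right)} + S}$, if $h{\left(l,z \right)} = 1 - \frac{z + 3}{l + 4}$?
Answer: $\frac{20}{423549} \approx 4.722 \cdot 10^{-5}$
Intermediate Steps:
$a{\left(n \right)} = 4 n$
$S = 21134$
$h{\left(l,z \right)} = 1 - \frac{3 + z}{4 + l}$
$G{\left(U \right)} = - \frac{43}{20} + \frac{19 U}{20}$ ($G{\left(U \right)} = -3 + \left(U + \frac{1 + \left(-2\right)^{4} - U}{4 + \left(-2\right)^{4}}\right) = -3 + \left(U + \frac{1 + 16 - U}{4 + 16}\right) = -3 + \left(U + \frac{17 - U}{20}\right) = -3 + \left(U - \left(- \frac{17}{20} + \frac{U}{20}\right)\right) = -3 + \left(\frac{17}{20} + \frac{19 U}{20}\right) = - \frac{43}{20} + \frac{19 U}{20}$)
$\frac{1}{G{\left(a{\left(12 \right)} \right)} + S} = \frac{1}{\left(- \frac{43}{20} + \frac{19 \cdot 4 \cdot 12}{20}\right) + 21134} = \frac{1}{\left(- \frac{43}{20} + \frac{19}{20} \cdot 48\right) + 21134} = \frac{1}{\left(- \frac{43}{20} + \frac{228}{5}\right) + 21134} = \frac{1}{\frac{869}{20} + 21134} = \frac{1}{\frac{423549}{20}} = \frac{20}{423549}$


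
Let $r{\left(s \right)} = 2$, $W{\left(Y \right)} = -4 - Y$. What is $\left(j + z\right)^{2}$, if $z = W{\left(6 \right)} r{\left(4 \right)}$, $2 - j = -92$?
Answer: $5476$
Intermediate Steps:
$j = 94$ ($j = 2 - -92 = 2 + 92 = 94$)
$z = -20$ ($z = \left(-4 - 6\right) 2 = \left(-10\right) 2 = -20$)
$\left(j + z\right)^{2} = \left(94 - 20\right)^{2} = 74^{2} = 5476$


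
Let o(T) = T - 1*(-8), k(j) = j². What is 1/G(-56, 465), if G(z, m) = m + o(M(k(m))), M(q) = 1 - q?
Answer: -1/215751 ≈ -4.6350e-6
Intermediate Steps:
o(T) = 8 + T (o(T) = T + 8 = 8 + T)
G(z, m) = 9 + m - m² (G(z, m) = m + (8 + (1 - m²)) = m + (9 - m²) = 9 + m - m²)
1/G(-56, 465) = 1/(9 + 465 - 1*465²) = 1/(9 + 465 - 1*216225) = 1/(9 + 465 - 216225) = 1/(-215751) = -1/215751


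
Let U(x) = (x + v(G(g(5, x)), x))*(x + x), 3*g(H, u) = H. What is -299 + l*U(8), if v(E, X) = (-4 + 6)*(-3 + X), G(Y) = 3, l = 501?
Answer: 143989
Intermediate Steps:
g(H, u) = H/3
v(E, X) = -6 + 2*X (v(E, X) = 2*(-3 + X) = -6 + 2*X)
U(x) = 2*x*(-6 + 3*x) (U(x) = (x + (-6 + 2*x))*(x + x) = (-6 + 3*x)*(2*x) = 2*x*(-6 + 3*x))
-299 + l*U(8) = -299 + 501*(6*8*(-2 + 8)) = -299 + 501*(6*8*6) = -299 + 501*288 = -299 + 144288 = 143989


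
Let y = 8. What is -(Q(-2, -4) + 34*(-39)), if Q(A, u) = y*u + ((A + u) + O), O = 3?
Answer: 1361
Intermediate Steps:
Q(A, u) = 3 + A + 9*u (Q(A, u) = 8*u + ((A + u) + 3) = 8*u + (3 + A + u) = 3 + A + 9*u)
-(Q(-2, -4) + 34*(-39)) = -((3 - 2 + 9*(-4)) + 34*(-39)) = -((3 - 2 - 36) - 1326) = -(-35 - 1326) = -1*(-1361) = 1361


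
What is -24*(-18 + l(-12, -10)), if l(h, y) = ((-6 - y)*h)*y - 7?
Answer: -10920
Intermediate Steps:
l(h, y) = -7 + h*y*(-6 - y) (l(h, y) = (h*(-6 - y))*y - 7 = h*y*(-6 - y) - 7 = -7 + h*y*(-6 - y))
-24*(-18 + l(-12, -10)) = -24*(-18 + (-7 - 1*(-12)*(-10)² - 6*(-12)*(-10))) = -24*(-18 + (-7 - 1*(-12)*100 - 720)) = -24*(-18 + (-7 + 1200 - 720)) = -24*(-18 + 473) = -24*455 = -10920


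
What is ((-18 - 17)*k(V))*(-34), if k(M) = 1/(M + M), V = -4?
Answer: -595/4 ≈ -148.75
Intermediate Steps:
k(M) = 1/(2*M)
((-18 - 17)*k(V))*(-34) = ((-18 - 17)*((½)/(-4)))*(-34) = -35*(-1)/(2*4)*(-34) = -35*(-⅛)*(-34) = (35/8)*(-34) = -595/4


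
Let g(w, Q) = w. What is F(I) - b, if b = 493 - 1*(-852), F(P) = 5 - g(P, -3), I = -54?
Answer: -1286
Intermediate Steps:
F(P) = 5 - P
b = 1345 (b = 493 + 852 = 1345)
F(I) - b = (5 - 1*(-54)) - 1*1345 = (5 + 54) - 1345 = 59 - 1345 = -1286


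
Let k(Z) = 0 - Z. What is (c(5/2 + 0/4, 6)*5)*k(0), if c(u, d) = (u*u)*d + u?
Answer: 0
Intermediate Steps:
c(u, d) = u + d*u² (c(u, d) = u²*d + u = d*u² + u = u + d*u²)
k(Z) = -Z
(c(5/2 + 0/4, 6)*5)*k(0) = (((5/2 + 0/4)*(1 + 6*(5/2 + 0/4)))*5)*(-1*0) = (((5*(½) + 0*(¼))*(1 + 6*(5*(½) + 0*(¼))))*5)*0 = (((5/2 + 0)*(1 + 6*(5/2 + 0)))*5)*0 = ((5*(1 + 6*(5/2))/2)*5)*0 = ((5*(1 + 15)/2)*5)*0 = (((5/2)*16)*5)*0 = (40*5)*0 = 200*0 = 0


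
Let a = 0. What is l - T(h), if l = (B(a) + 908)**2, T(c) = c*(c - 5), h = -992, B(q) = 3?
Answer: -159103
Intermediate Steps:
T(c) = c*(-5 + c)
l = 829921 (l = (3 + 908)**2 = 911**2 = 829921)
l - T(h) = 829921 - (-992)*(-5 - 992) = 829921 - (-992)*(-997) = 829921 - 1*989024 = 829921 - 989024 = -159103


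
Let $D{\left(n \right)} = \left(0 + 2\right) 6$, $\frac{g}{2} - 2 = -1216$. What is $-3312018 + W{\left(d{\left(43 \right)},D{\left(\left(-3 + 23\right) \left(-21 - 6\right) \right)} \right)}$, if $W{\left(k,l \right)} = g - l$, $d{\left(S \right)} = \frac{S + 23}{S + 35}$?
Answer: $-3314458$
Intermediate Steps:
$d{\left(S \right)} = \frac{23 + S}{35 + S}$
$g = -2428$ ($g = 4 + 2 \left(-1216\right) = 4 - 2432 = -2428$)
$D{\left(n \right)} = 12$ ($D{\left(n \right)} = 2 \cdot 6 = 12$)
$W{\left(k,l \right)} = -2428 - l$
$-3312018 + W{\left(d{\left(43 \right)},D{\left(\left(-3 + 23\right) \left(-21 - 6\right) \right)} \right)} = -3312018 - 2440 = -3314458$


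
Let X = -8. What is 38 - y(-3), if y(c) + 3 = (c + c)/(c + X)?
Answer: 445/11 ≈ 40.455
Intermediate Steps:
y(c) = -3 + 2*c/(-8 + c) (y(c) = -3 + (c + c)/(c - 8) = -3 + (2*c)/(-8 + c) = -3 + 2*c/(-8 + c))
38 - y(-3) = 38 - (24 - 1*(-3))/(-8 - 3) = 38 - (24 + 3)/(-11) = 38 - (-1)*27/11 = 38 - 1*(-27/11) = 38 + 27/11 = 445/11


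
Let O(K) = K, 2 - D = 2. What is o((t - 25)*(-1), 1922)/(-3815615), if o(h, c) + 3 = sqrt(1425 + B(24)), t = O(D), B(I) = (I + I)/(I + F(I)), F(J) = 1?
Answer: 3/3815615 - sqrt(35673)/19078075 ≈ -9.1138e-6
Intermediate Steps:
D = 0 (D = 2 - 1*2 = 2 - 2 = 0)
B(I) = 2*I/(1 + I) (B(I) = (I + I)/(I + 1) = (2*I)/(1 + I) = 2*I/(1 + I))
t = 0
o(h, c) = -3 + sqrt(35673)/5 (o(h, c) = -3 + sqrt(1425 + 2*24/(1 + 24)) = -3 + sqrt(1425 + 2*24/25) = -3 + sqrt(1425 + 2*24*(1/25)) = -3 + sqrt(1425 + 48/25) = -3 + sqrt(35673/25) = -3 + sqrt(35673)/5)
o((t - 25)*(-1), 1922)/(-3815615) = (-3 + sqrt(35673)/5)/(-3815615) = (-3 + sqrt(35673)/5)*(-1/3815615) = 3/3815615 - sqrt(35673)/19078075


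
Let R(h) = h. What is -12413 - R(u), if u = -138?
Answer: -12275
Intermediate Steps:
-12413 - R(u) = -12413 - 1*(-138) = -12413 + 138 = -12275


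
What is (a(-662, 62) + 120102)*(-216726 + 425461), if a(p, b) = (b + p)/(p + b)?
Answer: 25069699705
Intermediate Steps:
a(p, b) = 1 (a(p, b) = (b + p)/(b + p) = 1)
(a(-662, 62) + 120102)*(-216726 + 425461) = (1 + 120102)*(-216726 + 425461) = 120103*208735 = 25069699705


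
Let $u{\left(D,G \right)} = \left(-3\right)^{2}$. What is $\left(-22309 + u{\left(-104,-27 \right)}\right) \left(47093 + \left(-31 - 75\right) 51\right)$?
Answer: $-929620100$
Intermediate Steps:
$u{\left(D,G \right)} = 9$
$\left(-22309 + u{\left(-104,-27 \right)}\right) \left(47093 + \left(-31 - 75\right) 51\right) = \left(-22309 + 9\right) \left(47093 + \left(-31 - 75\right) 51\right) = - 22300 \left(47093 - 5406\right) = \left(-22300\right) 41687 = -929620100$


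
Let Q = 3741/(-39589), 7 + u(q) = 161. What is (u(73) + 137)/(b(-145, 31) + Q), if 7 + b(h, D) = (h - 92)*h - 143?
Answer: 3840133/451511298 ≈ 0.0085051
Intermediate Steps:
u(q) = 154 (u(q) = -7 + 161 = 154)
b(h, D) = -150 + h*(-92 + h) (b(h, D) = -7 + ((h - 92)*h - 143) = -7 + ((-92 + h)*h - 143) = -7 + (h*(-92 + h) - 143) = -7 + (-143 + h*(-92 + h)) = -150 + h*(-92 + h))
Q = -3741/39589 (Q = 3741*(-1/39589) = -3741/39589 ≈ -0.094496)
(u(73) + 137)/(b(-145, 31) + Q) = (154 + 137)/((-150 + (-145)² - 92*(-145)) - 3741/39589) = 291/((-150 + 21025 + 13340) - 3741/39589) = 291/(34215 - 3741/39589) = 291/(1354533894/39589) = 291*(39589/1354533894) = 3840133/451511298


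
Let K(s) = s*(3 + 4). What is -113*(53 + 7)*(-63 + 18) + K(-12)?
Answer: 305016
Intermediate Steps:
K(s) = 7*s (K(s) = s*7 = 7*s)
-113*(53 + 7)*(-63 + 18) + K(-12) = -113*(53 + 7)*(-63 + 18) + 7*(-12) = -6780*(-45) - 84 = -113*(-2700) - 84 = 305100 - 84 = 305016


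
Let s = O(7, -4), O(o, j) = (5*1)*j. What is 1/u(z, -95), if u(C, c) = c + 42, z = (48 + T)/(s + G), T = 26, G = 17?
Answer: -1/53 ≈ -0.018868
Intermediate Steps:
O(o, j) = 5*j
s = -20 (s = 5*(-4) = -20)
z = -74/3 (z = (48 + 26)/(-20 + 17) = 74/(-3) = 74*(-1/3) = -74/3 ≈ -24.667)
u(C, c) = 42 + c
1/u(z, -95) = 1/(42 - 95) = 1/(-53) = -1/53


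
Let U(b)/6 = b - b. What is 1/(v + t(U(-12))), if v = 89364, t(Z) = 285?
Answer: 1/89649 ≈ 1.1155e-5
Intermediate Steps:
U(b) = 0 (U(b) = 6*(b - b) = 6*0 = 0)
1/(v + t(U(-12))) = 1/(89364 + 285) = 1/89649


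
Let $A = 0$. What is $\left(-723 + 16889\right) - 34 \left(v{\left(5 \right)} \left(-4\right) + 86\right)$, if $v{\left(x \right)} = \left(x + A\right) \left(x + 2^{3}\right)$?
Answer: $22082$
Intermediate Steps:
$v{\left(x \right)} = x \left(8 + x\right)$ ($v{\left(x \right)} = \left(x + 0\right) \left(x + 2^{3}\right) = x \left(x + 8\right) = x \left(8 + x\right)$)
$\left(-723 + 16889\right) - 34 \left(v{\left(5 \right)} \left(-4\right) + 86\right) = \left(-723 + 16889\right) - 34 \left(5 \left(8 + 5\right) \left(-4\right) + 86\right) = 16166 - 34 \left(5 \cdot 13 \left(-4\right) + 86\right) = 16166 - 34 \left(65 \left(-4\right) + 86\right) = 16166 - 34 \left(-260 + 86\right) = 16166 - 34 \left(-174\right) = 16166 - -5916 = 16166 + 5916 = 22082$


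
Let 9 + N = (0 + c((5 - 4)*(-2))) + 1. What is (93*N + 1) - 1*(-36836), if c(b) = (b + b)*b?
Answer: 36837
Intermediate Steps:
c(b) = 2*b**2 (c(b) = (2*b)*b = 2*b**2)
N = 0 (N = -9 + ((0 + 2*((5 - 4)*(-2))**2) + 1) = -9 + ((0 + 2*(1*(-2))**2) + 1) = -9 + ((0 + 2*(-2)**2) + 1) = -9 + ((0 + 2*4) + 1) = -9 + ((0 + 8) + 1) = -9 + (8 + 1) = -9 + 9 = 0)
(93*N + 1) - 1*(-36836) = (93*0 + 1) - 1*(-36836) = (0 + 1) + 36836 = 1 + 36836 = 36837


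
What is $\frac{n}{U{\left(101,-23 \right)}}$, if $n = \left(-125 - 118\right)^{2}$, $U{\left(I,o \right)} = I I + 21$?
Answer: $\frac{59049}{10222} \approx 5.7767$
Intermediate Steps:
$U{\left(I,o \right)} = 21 + I^{2}$ ($U{\left(I,o \right)} = I^{2} + 21 = 21 + I^{2}$)
$n = 59049$ ($n = \left(-243\right)^{2} = 59049$)
$\frac{n}{U{\left(101,-23 \right)}} = \frac{59049}{21 + 101^{2}} = \frac{59049}{21 + 10201} = \frac{59049}{10222}$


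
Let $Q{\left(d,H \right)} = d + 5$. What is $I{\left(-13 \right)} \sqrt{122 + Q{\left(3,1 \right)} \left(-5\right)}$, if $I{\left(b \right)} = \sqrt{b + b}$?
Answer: $2 i \sqrt{533} \approx 46.174 i$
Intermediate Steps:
$Q{\left(d,H \right)} = 5 + d$
$I{\left(b \right)} = \sqrt{2} \sqrt{b}$ ($I{\left(b \right)} = \sqrt{2 b} = \sqrt{2} \sqrt{b}$)
$I{\left(-13 \right)} \sqrt{122 + Q{\left(3,1 \right)} \left(-5\right)} = \sqrt{2} \sqrt{-13} \sqrt{122 + \left(5 + 3\right) \left(-5\right)} = \sqrt{2} i \sqrt{13} \sqrt{122 + 8 \left(-5\right)} = i \sqrt{26} \sqrt{122 - 40} = i \sqrt{26} \sqrt{82} = 2 i \sqrt{533}$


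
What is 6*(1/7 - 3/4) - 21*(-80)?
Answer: 23469/14 ≈ 1676.4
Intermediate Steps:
6*(1/7 - 3/4) - 21*(-80) = 6*(1*(1/7) - 3*1/4) + 1680 = 6*(1/7 - 3/4) + 1680 = 6*(-17/28) + 1680 = -51/14 + 1680 = 23469/14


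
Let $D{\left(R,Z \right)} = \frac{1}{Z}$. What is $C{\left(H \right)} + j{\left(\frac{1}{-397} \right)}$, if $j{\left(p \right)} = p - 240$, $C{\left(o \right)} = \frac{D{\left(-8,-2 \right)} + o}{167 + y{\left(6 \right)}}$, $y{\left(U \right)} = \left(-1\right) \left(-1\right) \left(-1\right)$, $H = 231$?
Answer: $- \frac{31450275}{131804} \approx -238.61$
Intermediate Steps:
$y{\left(U \right)} = -1$ ($y{\left(U \right)} = 1 \left(-1\right) = -1$)
$C{\left(o \right)} = - \frac{1}{332} + \frac{o}{166}$ ($C{\left(o \right)} = \frac{\frac{1}{-2} + o}{167 - 1} = \frac{- \frac{1}{2} + o}{166} = \left(- \frac{1}{2} + o\right) \frac{1}{166} = - \frac{1}{332} + \frac{o}{166}$)
$j{\left(p \right)} = -240 + p$
$C{\left(H \right)} + j{\left(\frac{1}{-397} \right)} = \left(- \frac{1}{332} + \frac{1}{166} \cdot 231\right) - \left(240 - \frac{1}{-397}\right) = \left(- \frac{1}{332} + \frac{231}{166}\right) - \frac{95281}{397} = \frac{461}{332} - \frac{95281}{397} = - \frac{31450275}{131804}$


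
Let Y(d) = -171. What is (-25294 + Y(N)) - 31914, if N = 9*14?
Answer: -57379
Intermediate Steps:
N = 126
(-25294 + Y(N)) - 31914 = (-25294 - 171) - 31914 = -25465 - 31914 = -57379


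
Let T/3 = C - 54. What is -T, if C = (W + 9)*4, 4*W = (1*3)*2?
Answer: 36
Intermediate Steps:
W = 3/2 (W = ((1*3)*2)/4 = (3*2)/4 = (1/4)*6 = 3/2 ≈ 1.5000)
C = 42 (C = (3/2 + 9)*4 = (21/2)*4 = 42)
T = -36 (T = 3*(42 - 54) = 3*(-12) = -36)
-T = -1*(-36) = 36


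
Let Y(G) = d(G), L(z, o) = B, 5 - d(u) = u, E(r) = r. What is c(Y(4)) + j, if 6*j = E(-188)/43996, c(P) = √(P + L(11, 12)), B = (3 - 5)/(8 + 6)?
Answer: -47/65994 + √42/7 ≈ 0.92511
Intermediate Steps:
d(u) = 5 - u
B = -⅐ (B = -2/14 = -2*1/14 = -⅐ ≈ -0.14286)
L(z, o) = -⅐
Y(G) = 5 - G
c(P) = √(-⅐ + P) (c(P) = √(P - ⅐) = √(-⅐ + P))
j = -47/65994 (j = (-188/43996)/6 = (-188*1/43996)/6 = (⅙)*(-47/10999) = -47/65994 ≈ -0.00071219)
c(Y(4)) + j = √(-7 + 49*(5 - 1*4))/7 - 47/65994 = √(-7 + 49*(5 - 4))/7 - 47/65994 = √(-7 + 49*1)/7 - 47/65994 = √(-7 + 49)/7 - 47/65994 = √42/7 - 47/65994 = -47/65994 + √42/7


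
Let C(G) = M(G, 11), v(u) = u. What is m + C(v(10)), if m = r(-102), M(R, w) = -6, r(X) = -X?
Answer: 96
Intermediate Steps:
m = 102 (m = -1*(-102) = 102)
C(G) = -6
m + C(v(10)) = 102 - 6 = 96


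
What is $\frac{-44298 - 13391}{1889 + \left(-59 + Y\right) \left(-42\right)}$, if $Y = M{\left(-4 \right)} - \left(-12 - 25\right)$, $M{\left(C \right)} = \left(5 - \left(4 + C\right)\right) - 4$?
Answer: $- \frac{57689}{2771} \approx -20.819$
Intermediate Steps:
$M{\left(C \right)} = -3 - C$ ($M{\left(C \right)} = \left(1 - C\right) - 4 = -3 - C$)
$Y = 38$ ($Y = \left(-3 - -4\right) - \left(-12 - 25\right) = \left(-3 + 4\right) - \left(-12 - 25\right) = 1 - -37 = 1 + 37 = 38$)
$\frac{-44298 - 13391}{1889 + \left(-59 + Y\right) \left(-42\right)} = \frac{-44298 - 13391}{1889 + \left(-59 + 38\right) \left(-42\right)} = - \frac{57689}{1889 - -882} = - \frac{57689}{1889 + 882} = - \frac{57689}{2771}$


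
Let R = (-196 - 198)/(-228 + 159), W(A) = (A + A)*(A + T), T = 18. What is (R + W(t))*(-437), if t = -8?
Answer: 202274/3 ≈ 67425.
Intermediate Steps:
W(A) = 2*A*(18 + A) (W(A) = (A + A)*(A + 18) = (2*A)*(18 + A) = 2*A*(18 + A))
R = 394/69 (R = -394/(-69) = -394*(-1/69) = 394/69 ≈ 5.7101)
(R + W(t))*(-437) = (394/69 + 2*(-8)*(18 - 8))*(-437) = (394/69 + 2*(-8)*10)*(-437) = (394/69 - 160)*(-437) = -10646/69*(-437) = 202274/3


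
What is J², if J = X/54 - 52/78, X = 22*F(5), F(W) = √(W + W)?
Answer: 1534/729 - 44*√10/81 ≈ 0.38647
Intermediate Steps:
F(W) = √2*√W (F(W) = √(2*W) = √2*√W)
X = 22*√10 (X = 22*(√2*√5) = 22*√10 ≈ 69.570)
J = -⅔ + 11*√10/27 (J = (22*√10)/54 - 52/78 = (22*√10)*(1/54) - 52*1/78 = 11*√10/27 - ⅔ = -⅔ + 11*√10/27 ≈ 0.62167)
J² = (-⅔ + 11*√10/27)²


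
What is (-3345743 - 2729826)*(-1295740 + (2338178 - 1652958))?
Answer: 3709256385880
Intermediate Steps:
(-3345743 - 2729826)*(-1295740 + (2338178 - 1652958)) = -6075569*(-1295740 + 685220) = -6075569*(-610520) = 3709256385880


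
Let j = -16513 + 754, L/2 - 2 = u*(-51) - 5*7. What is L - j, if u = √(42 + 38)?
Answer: 15693 - 408*√5 ≈ 14781.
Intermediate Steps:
u = 4*√5 (u = √80 = 4*√5 ≈ 8.9443)
L = -66 - 408*√5 (L = 4 + 2*((4*√5)*(-51) - 5*7) = 4 + 2*(-204*√5 - 35) = 4 + 2*(-35 - 204*√5) = 4 + (-70 - 408*√5) = -66 - 408*√5 ≈ -978.32)
j = -15759
L - j = (-66 - 408*√5) - 1*(-15759) = (-66 - 408*√5) + 15759 = 15693 - 408*√5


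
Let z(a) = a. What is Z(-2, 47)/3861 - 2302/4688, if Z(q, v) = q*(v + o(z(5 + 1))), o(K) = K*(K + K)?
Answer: -5001883/9050184 ≈ -0.55268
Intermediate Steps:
o(K) = 2*K² (o(K) = K*(2*K) = 2*K²)
Z(q, v) = q*(72 + v) (Z(q, v) = q*(v + 2*(5 + 1)²) = q*(v + 2*6²) = q*(v + 2*36) = q*(v + 72) = q*(72 + v))
Z(-2, 47)/3861 - 2302/4688 = -2*(72 + 47)/3861 - 2302/4688 = -2*119*(1/3861) - 2302*1/4688 = -238*1/3861 - 1151/2344 = -238/3861 - 1151/2344 = -5001883/9050184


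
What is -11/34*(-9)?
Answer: 99/34 ≈ 2.9118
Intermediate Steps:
-11/34*(-9) = 99/34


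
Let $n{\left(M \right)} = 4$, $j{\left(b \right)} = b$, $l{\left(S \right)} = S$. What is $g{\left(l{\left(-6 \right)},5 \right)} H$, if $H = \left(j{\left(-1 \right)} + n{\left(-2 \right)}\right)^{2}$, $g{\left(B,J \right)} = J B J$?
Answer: $-1350$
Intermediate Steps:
$g{\left(B,J \right)} = B J^{2}$ ($g{\left(B,J \right)} = B J J = B J^{2}$)
$H = 9$ ($H = \left(-1 + 4\right)^{2} = 3^{2} = 9$)
$g{\left(l{\left(-6 \right)},5 \right)} H = - 6 \cdot 5^{2} \cdot 9 = \left(-6\right) 25 \cdot 9 = \left(-150\right) 9 = -1350$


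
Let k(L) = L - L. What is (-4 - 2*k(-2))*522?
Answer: -2088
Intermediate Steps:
k(L) = 0
(-4 - 2*k(-2))*522 = (-4 - 2*0)*522 = (-4 + 0)*522 = -4*522 = -2088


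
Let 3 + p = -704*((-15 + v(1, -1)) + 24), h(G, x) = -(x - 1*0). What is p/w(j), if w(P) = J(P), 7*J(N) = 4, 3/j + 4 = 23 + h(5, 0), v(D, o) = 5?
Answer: -69013/4 ≈ -17253.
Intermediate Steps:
h(G, x) = -x (h(G, x) = -(x + 0) = -x)
j = 3/19 (j = 3/(-4 + (23 - 1*0)) = 3/(-4 + (23 + 0)) = 3/(-4 + 23) = 3/19 ≈ 0.15789)
J(N) = 4/7 (J(N) = (⅐)*4 = 4/7)
p = -9859 (p = -3 - 704*((-15 + 5) + 24) = -3 - 704*(-10 + 24) = -3 - 704*14 = -3 - 9856 = -9859)
w(P) = 4/7
p/w(j) = -9859/4/7 = -9859*7/4 = -69013/4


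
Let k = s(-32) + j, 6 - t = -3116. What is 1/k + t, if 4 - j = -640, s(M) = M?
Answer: 1910665/612 ≈ 3122.0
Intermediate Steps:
t = 3122 (t = 6 - 1*(-3116) = 6 + 3116 = 3122)
j = 644 (j = 4 - 1*(-640) = 4 + 640 = 644)
k = 612 (k = -32 + 644 = 612)
1/k + t = 1/612 + 3122 = 1910665/612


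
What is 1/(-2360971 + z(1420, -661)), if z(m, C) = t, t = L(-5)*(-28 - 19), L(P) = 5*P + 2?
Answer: -1/2359890 ≈ -4.2375e-7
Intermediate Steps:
L(P) = 2 + 5*P
t = 1081 (t = (2 + 5*(-5))*(-28 - 19) = (2 - 25)*(-47) = -23*(-47) = 1081)
z(m, C) = 1081
1/(-2360971 + z(1420, -661)) = 1/(-2360971 + 1081) = 1/(-2359890) = -1/2359890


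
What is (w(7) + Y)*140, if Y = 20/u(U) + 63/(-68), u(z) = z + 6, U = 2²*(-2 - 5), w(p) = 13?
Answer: 292285/187 ≈ 1563.0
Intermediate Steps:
U = -28 (U = 4*(-7) = -28)
u(z) = 6 + z
Y = -1373/748 (Y = 20/(6 - 28) + 63/(-68) = 20/(-22) + 63*(-1/68) = 20*(-1/22) - 63/68 = -10/11 - 63/68 = -1373/748 ≈ -1.8356)
(w(7) + Y)*140 = (13 - 1373/748)*140 = (8351/748)*140 = 292285/187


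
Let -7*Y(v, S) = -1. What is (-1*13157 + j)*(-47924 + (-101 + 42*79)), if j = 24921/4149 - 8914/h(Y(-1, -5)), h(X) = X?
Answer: 1557059240802/461 ≈ 3.3776e+9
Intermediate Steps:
Y(v, S) = ⅐ (Y(v, S) = -⅐*(-1) = ⅐)
j = -28762709/461 (j = 24921/4149 - 8914/⅐ = 24921*(1/4149) - 8914*7 = 2769/461 - 62398 = -28762709/461 ≈ -62392.)
(-1*13157 + j)*(-47924 + (-101 + 42*79)) = (-1*13157 - 28762709/461)*(-47924 + (-101 + 42*79)) = (-13157 - 28762709/461)*(-47924 + (-101 + 3318)) = -34828086*(-47924 + 3217)/461 = -34828086/461*(-44707) = 1557059240802/461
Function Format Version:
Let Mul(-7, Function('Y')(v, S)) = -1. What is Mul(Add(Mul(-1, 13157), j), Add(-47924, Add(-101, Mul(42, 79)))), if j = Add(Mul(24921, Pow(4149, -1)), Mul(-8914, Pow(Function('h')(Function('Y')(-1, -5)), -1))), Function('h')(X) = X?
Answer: Rational(1557059240802, 461) ≈ 3.3776e+9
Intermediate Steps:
Function('Y')(v, S) = Rational(1, 7) (Function('Y')(v, S) = Mul(Rational(-1, 7), -1) = Rational(1, 7))
j = Rational(-28762709, 461) (j = Add(Mul(24921, Pow(4149, -1)), Mul(-8914, Pow(Rational(1, 7), -1))) = Add(Mul(24921, Rational(1, 4149)), Mul(-8914, 7)) = Add(Rational(2769, 461), -62398) = Rational(-28762709, 461) ≈ -62392.)
Mul(Add(Mul(-1, 13157), j), Add(-47924, Add(-101, Mul(42, 79)))) = Mul(Add(Mul(-1, 13157), Rational(-28762709, 461)), Add(-47924, Add(-101, Mul(42, 79)))) = Mul(Add(-13157, Rational(-28762709, 461)), Add(-47924, Add(-101, 3318))) = Mul(Rational(-34828086, 461), Add(-47924, 3217)) = Mul(Rational(-34828086, 461), -44707) = Rational(1557059240802, 461)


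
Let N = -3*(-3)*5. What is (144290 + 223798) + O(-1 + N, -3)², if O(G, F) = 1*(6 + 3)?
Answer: 368169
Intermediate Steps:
N = 45 (N = 9*5 = 45)
O(G, F) = 9 (O(G, F) = 1*9 = 9)
(144290 + 223798) + O(-1 + N, -3)² = (144290 + 223798) + 9² = 368088 + 81 = 368169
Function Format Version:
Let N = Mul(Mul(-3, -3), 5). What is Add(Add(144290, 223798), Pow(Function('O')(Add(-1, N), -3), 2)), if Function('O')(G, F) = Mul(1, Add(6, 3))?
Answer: 368169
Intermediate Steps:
N = 45 (N = Mul(9, 5) = 45)
Function('O')(G, F) = 9 (Function('O')(G, F) = Mul(1, 9) = 9)
Add(Add(144290, 223798), Pow(Function('O')(Add(-1, N), -3), 2)) = Add(Add(144290, 223798), Pow(9, 2)) = Add(368088, 81) = 368169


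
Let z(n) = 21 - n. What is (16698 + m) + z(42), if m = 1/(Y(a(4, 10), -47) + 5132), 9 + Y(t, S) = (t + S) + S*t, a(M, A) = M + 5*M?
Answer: 66241045/3972 ≈ 16677.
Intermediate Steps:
a(M, A) = 6*M
Y(t, S) = -9 + S + t + S*t (Y(t, S) = -9 + ((t + S) + S*t) = -9 + ((S + t) + S*t) = -9 + (S + t + S*t) = -9 + S + t + S*t)
m = 1/3972 (m = 1/((-9 - 47 + 6*4 - 282*4) + 5132) = 1/((-9 - 47 + 24 - 47*24) + 5132) = 1/((-9 - 47 + 24 - 1128) + 5132) = 1/(-1160 + 5132) = 1/3972 ≈ 0.00025176)
(16698 + m) + z(42) = (16698 + 1/3972) + (21 - 1*42) = 66324457/3972 + (21 - 42) = 66324457/3972 - 21 = 66241045/3972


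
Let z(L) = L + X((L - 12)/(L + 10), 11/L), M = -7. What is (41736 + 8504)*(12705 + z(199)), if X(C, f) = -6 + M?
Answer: 647643840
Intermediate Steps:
X(C, f) = -13 (X(C, f) = -6 - 7 = -13)
z(L) = -13 + L (z(L) = L - 13 = -13 + L)
(41736 + 8504)*(12705 + z(199)) = (41736 + 8504)*(12705 + (-13 + 199)) = 50240*(12705 + 186) = 50240*12891 = 647643840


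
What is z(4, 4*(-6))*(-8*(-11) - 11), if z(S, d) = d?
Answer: -1848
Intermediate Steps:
z(4, 4*(-6))*(-8*(-11) - 11) = (4*(-6))*(-8*(-11) - 11) = -24*(88 - 11) = -24*77 = -1848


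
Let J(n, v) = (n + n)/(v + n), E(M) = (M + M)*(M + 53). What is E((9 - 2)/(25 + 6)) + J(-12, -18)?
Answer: 119344/4805 ≈ 24.837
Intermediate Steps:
E(M) = 2*M*(53 + M) (E(M) = (2*M)*(53 + M) = 2*M*(53 + M))
J(n, v) = 2*n/(n + v) (J(n, v) = (2*n)/(n + v) = 2*n/(n + v))
E((9 - 2)/(25 + 6)) + J(-12, -18) = 2*((9 - 2)/(25 + 6))*(53 + (9 - 2)/(25 + 6)) + 2*(-12)/(-12 - 18) = 2*(7/31)*(53 + 7/31) + 2*(-12)/(-30) = 2*(7*(1/31))*(53 + 7*(1/31)) + 2*(-12)*(-1/30) = 2*(7/31)*(53 + 7/31) + ⅘ = 2*(7/31)*(1650/31) + ⅘ = 23100/961 + ⅘ = 119344/4805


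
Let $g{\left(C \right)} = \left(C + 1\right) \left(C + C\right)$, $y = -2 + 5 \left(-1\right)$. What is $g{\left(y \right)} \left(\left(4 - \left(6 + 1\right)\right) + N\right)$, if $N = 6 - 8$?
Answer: $-420$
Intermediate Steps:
$N = -2$ ($N = 6 - 8 = -2$)
$y = -7$ ($y = -2 - 5 = -7$)
$g{\left(C \right)} = 2 C \left(1 + C\right)$ ($g{\left(C \right)} = \left(1 + C\right) 2 C = 2 C \left(1 + C\right)$)
$g{\left(y \right)} \left(\left(4 - \left(6 + 1\right)\right) + N\right) = 2 \left(-7\right) \left(1 - 7\right) \left(\left(4 - \left(6 + 1\right)\right) - 2\right) = 2 \left(-7\right) \left(-6\right) \left(\left(4 - 7\right) - 2\right) = 84 \left(\left(4 - 7\right) - 2\right) = 84 \left(-3 - 2\right) = 84 \left(-5\right) = -420$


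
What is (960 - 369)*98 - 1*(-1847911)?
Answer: 1905829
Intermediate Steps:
(960 - 369)*98 - 1*(-1847911) = 591*98 + 1847911 = 57918 + 1847911 = 1905829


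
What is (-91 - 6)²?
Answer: 9409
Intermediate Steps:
(-91 - 6)² = (-97)² = 9409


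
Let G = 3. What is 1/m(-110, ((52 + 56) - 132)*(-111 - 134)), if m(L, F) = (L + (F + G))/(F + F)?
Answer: 11760/5773 ≈ 2.0371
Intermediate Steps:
m(L, F) = (3 + F + L)/(2*F) (m(L, F) = (L + (F + 3))/(F + F) = (L + (3 + F))/((2*F)) = (3 + F + L)*(1/(2*F)) = (3 + F + L)/(2*F))
1/m(-110, ((52 + 56) - 132)*(-111 - 134)) = 1/((3 + ((52 + 56) - 132)*(-111 - 134) - 110)/(2*((((52 + 56) - 132)*(-111 - 134))))) = 1/((3 + (108 - 132)*(-245) - 110)/(2*(((108 - 132)*(-245))))) = 1/((3 - 24*(-245) - 110)/(2*((-24*(-245))))) = 1/((1/2)*(3 + 5880 - 110)/5880) = 1/((1/2)*(1/5880)*5773) = 1/(5773/11760) = 11760/5773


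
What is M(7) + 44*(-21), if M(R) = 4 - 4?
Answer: -924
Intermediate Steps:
M(R) = 0
M(7) + 44*(-21) = 0 + 44*(-21) = 0 - 924 = -924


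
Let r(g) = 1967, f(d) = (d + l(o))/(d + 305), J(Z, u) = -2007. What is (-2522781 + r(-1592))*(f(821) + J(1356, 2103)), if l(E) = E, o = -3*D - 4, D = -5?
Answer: 2847322433350/563 ≈ 5.0574e+9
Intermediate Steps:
o = 11 (o = -3*(-5) - 4 = 15 - 4 = 11)
f(d) = (11 + d)/(305 + d) (f(d) = (d + 11)/(d + 305) = (11 + d)/(305 + d))
(-2522781 + r(-1592))*(f(821) + J(1356, 2103)) = (-2522781 + 1967)*((11 + 821)/(305 + 821) - 2007) = -2520814*(832/1126 - 2007) = -2520814*((1/1126)*832 - 2007) = -2520814*(416/563 - 2007) = -2520814*(-1129525/563) = 2847322433350/563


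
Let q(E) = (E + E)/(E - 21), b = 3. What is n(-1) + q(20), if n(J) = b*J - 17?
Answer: -60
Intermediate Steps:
n(J) = -17 + 3*J (n(J) = 3*J - 17 = -17 + 3*J)
q(E) = 2*E/(-21 + E) (q(E) = (2*E)/(-21 + E) = 2*E/(-21 + E))
n(-1) + q(20) = (-17 + 3*(-1)) + 2*20/(-21 + 20) = (-17 - 3) + 2*20/(-1) = -20 + 2*20*(-1) = -20 - 40 = -60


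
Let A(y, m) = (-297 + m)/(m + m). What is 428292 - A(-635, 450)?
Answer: 42829183/100 ≈ 4.2829e+5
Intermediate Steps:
A(y, m) = (-297 + m)/(2*m) (A(y, m) = (-297 + m)/((2*m)) = (-297 + m)*(1/(2*m)) = (-297 + m)/(2*m))
428292 - A(-635, 450) = 428292 - (-297 + 450)/(2*450) = 428292 - 153/(2*450) = 428292 - 1*17/100 = 428292 - 17/100 = 42829183/100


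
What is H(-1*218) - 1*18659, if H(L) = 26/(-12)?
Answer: -111967/6 ≈ -18661.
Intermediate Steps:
H(L) = -13/6 (H(L) = 26*(-1/12) = -13/6)
H(-1*218) - 1*18659 = -13/6 - 1*18659 = -13/6 - 18659 = -111967/6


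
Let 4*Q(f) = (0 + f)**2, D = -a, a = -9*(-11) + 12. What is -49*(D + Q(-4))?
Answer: 5243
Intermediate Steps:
a = 111 (a = 99 + 12 = 111)
D = -111 (D = -1*111 = -111)
Q(f) = f**2/4 (Q(f) = (0 + f)**2/4 = f**2/4)
-49*(D + Q(-4)) = -49*(-111 + (1/4)*(-4)**2) = -49*(-111 + (1/4)*16) = -49*(-111 + 4) = -49*(-107) = 5243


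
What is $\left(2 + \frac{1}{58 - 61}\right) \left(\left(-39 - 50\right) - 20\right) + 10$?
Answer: $- \frac{515}{3} \approx -171.67$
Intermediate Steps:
$\left(2 + \frac{1}{58 - 61}\right) \left(\left(-39 - 50\right) - 20\right) + 10 = \left(2 + \frac{1}{-3}\right) \left(-89 - 20\right) + 10 = \left(2 - \frac{1}{3}\right) \left(-109\right) + 10 = \frac{5}{3} \left(-109\right) + 10 = - \frac{545}{3} + 10 = - \frac{515}{3}$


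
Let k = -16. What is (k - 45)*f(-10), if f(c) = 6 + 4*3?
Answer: -1098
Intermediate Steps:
f(c) = 18 (f(c) = 6 + 12 = 18)
(k - 45)*f(-10) = (-16 - 45)*18 = -61*18 = -1098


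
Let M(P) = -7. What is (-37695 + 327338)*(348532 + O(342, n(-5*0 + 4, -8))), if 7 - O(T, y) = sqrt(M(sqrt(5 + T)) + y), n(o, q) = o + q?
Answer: 100951881577 - 289643*I*sqrt(11) ≈ 1.0095e+11 - 9.6064e+5*I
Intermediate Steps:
O(T, y) = 7 - sqrt(-7 + y)
(-37695 + 327338)*(348532 + O(342, n(-5*0 + 4, -8))) = (-37695 + 327338)*(348532 + (7 - sqrt(-7 + ((-5*0 + 4) - 8)))) = 289643*(348532 + (7 - sqrt(-7 + ((0 + 4) - 8)))) = 289643*(348532 + (7 - sqrt(-7 + (4 - 8)))) = 289643*(348532 + (7 - sqrt(-7 - 4))) = 289643*(348532 + (7 - sqrt(-11))) = 289643*(348532 + (7 - I*sqrt(11))) = 289643*(348539 - I*sqrt(11)) = 100951881577 - 289643*I*sqrt(11)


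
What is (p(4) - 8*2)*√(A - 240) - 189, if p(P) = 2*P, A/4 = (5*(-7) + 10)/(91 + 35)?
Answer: -189 - 8*I*√106190/21 ≈ -189.0 - 124.14*I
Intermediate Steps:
A = -50/63 (A = 4*((5*(-7) + 10)/(91 + 35)) = 4*((-35 + 10)/126) = 4*(-25*1/126) = 4*(-25/126) = -50/63 ≈ -0.79365)
(p(4) - 8*2)*√(A - 240) - 189 = (2*4 - 8*2)*√(-50/63 - 240) - 189 = (8 - 16)*√(-15170/63) - 189 = -8*I*√106190/21 - 189 = -189 - 8*I*√106190/21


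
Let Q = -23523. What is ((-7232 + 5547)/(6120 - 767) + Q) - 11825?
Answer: -189219529/5353 ≈ -35348.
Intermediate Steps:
((-7232 + 5547)/(6120 - 767) + Q) - 11825 = ((-7232 + 5547)/(6120 - 767) - 23523) - 11825 = (-1685/5353 - 23523) - 11825 = -125920304/5353 - 11825 = -189219529/5353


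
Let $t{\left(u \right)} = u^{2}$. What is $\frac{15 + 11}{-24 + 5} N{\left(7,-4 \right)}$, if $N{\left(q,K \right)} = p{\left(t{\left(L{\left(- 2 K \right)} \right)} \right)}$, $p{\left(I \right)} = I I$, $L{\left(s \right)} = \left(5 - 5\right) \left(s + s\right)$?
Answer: $0$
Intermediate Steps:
$L{\left(s \right)} = 0$ ($L{\left(s \right)} = 0 \cdot 2 s = 0$)
$p{\left(I \right)} = I^{2}$
$N{\left(q,K \right)} = 0$ ($N{\left(q,K \right)} = \left(0^{2}\right)^{2} = 0^{2} = 0$)
$\frac{15 + 11}{-24 + 5} N{\left(7,-4 \right)} = \frac{15 + 11}{-24 + 5} \cdot 0 = \frac{26}{-19} \cdot 0 = 26 \left(- \frac{1}{19}\right) 0 = \left(- \frac{26}{19}\right) 0 = 0$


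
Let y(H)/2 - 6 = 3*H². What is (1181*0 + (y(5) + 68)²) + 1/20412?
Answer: 1079794801/20412 ≈ 52900.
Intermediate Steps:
y(H) = 12 + 6*H² (y(H) = 12 + 2*(3*H²) = 12 + 6*H²)
(1181*0 + (y(5) + 68)²) + 1/20412 = (1181*0 + ((12 + 6*5²) + 68)²) + 1/20412 = (0 + ((12 + 6*25) + 68)²) + 1/20412 = (0 + ((12 + 150) + 68)²) + 1/20412 = (0 + (162 + 68)²) + 1/20412 = (0 + 230²) + 1/20412 = (0 + 52900) + 1/20412 = 52900 + 1/20412 = 1079794801/20412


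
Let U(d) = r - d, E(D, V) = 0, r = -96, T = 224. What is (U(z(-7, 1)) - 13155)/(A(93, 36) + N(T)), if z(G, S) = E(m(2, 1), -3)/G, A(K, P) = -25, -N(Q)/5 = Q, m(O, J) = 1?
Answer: 13251/1145 ≈ 11.573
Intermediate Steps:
N(Q) = -5*Q
z(G, S) = 0 (z(G, S) = 0/G = 0)
U(d) = -96 - d
(U(z(-7, 1)) - 13155)/(A(93, 36) + N(T)) = ((-96 - 1*0) - 13155)/(-25 - 5*224) = ((-96 + 0) - 13155)/(-25 - 1120) = (-96 - 13155)/(-1145) = -13251*(-1/1145) = 13251/1145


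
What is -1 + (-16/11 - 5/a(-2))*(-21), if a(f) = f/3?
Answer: -2815/22 ≈ -127.95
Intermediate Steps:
a(f) = f/3 (a(f) = f*(⅓) = f/3)
-1 + (-16/11 - 5/a(-2))*(-21) = -1 + (-16/11 - 5/((⅓)*(-2)))*(-21) = -1 + (-16*1/11 - 5/(-⅔))*(-21) = -1 + (-16/11 - 5*(-3/2))*(-21) = -1 + (-16/11 + 15/2)*(-21) = -1 + (133/22)*(-21) = -1 - 2793/22 = -2815/22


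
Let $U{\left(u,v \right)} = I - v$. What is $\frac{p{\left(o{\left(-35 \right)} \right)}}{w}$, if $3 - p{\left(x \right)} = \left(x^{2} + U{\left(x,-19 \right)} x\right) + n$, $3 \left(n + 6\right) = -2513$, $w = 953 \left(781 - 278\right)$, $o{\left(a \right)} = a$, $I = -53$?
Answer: $- \frac{4705}{1438077} \approx -0.0032717$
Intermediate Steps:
$w = 479359$ ($w = 953 \cdot 503 = 479359$)
$n = - \frac{2531}{3}$ ($n = -6 + \frac{1}{3} \left(-2513\right) = -6 - \frac{2513}{3} = - \frac{2531}{3} \approx -843.67$)
$U{\left(u,v \right)} = -53 - v$
$p{\left(x \right)} = \frac{2540}{3} - x^{2} + 34 x$ ($p{\left(x \right)} = 3 - \left(\left(x^{2} + \left(-53 - -19\right) x\right) - \frac{2531}{3}\right) = 3 - \left(\left(x^{2} + \left(-53 + 19\right) x\right) - \frac{2531}{3}\right) = 3 - \left(\left(x^{2} - 34 x\right) - \frac{2531}{3}\right) = 3 - \left(- \frac{2531}{3} + x^{2} - 34 x\right) = 3 + \left(\frac{2531}{3} - x^{2} + 34 x\right) = \frac{2540}{3} - x^{2} + 34 x$)
$\frac{p{\left(o{\left(-35 \right)} \right)}}{w} = \frac{\frac{2540}{3} - \left(-35\right)^{2} + 34 \left(-35\right)}{479359} = \left(\frac{2540}{3} - 1225 - 1190\right) \frac{1}{479359} = \left(- \frac{4705}{3}\right) \frac{1}{479359} = - \frac{4705}{1438077}$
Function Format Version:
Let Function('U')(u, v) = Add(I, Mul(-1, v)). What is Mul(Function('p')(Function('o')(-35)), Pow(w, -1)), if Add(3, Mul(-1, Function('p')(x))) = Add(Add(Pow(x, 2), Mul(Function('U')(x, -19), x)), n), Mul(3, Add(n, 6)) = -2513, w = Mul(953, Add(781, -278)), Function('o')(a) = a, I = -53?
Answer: Rational(-4705, 1438077) ≈ -0.0032717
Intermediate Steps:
w = 479359 (w = Mul(953, 503) = 479359)
n = Rational(-2531, 3) (n = Add(-6, Mul(Rational(1, 3), -2513)) = Add(-6, Rational(-2513, 3)) = Rational(-2531, 3) ≈ -843.67)
Function('U')(u, v) = Add(-53, Mul(-1, v))
Function('p')(x) = Add(Rational(2540, 3), Mul(-1, Pow(x, 2)), Mul(34, x)) (Function('p')(x) = Add(3, Mul(-1, Add(Add(Pow(x, 2), Mul(Add(-53, Mul(-1, -19)), x)), Rational(-2531, 3)))) = Add(3, Mul(-1, Add(Add(Pow(x, 2), Mul(Add(-53, 19), x)), Rational(-2531, 3)))) = Add(3, Mul(-1, Add(Add(Pow(x, 2), Mul(-34, x)), Rational(-2531, 3)))) = Add(3, Mul(-1, Add(Rational(-2531, 3), Pow(x, 2), Mul(-34, x)))) = Add(3, Add(Rational(2531, 3), Mul(-1, Pow(x, 2)), Mul(34, x))) = Add(Rational(2540, 3), Mul(-1, Pow(x, 2)), Mul(34, x)))
Mul(Function('p')(Function('o')(-35)), Pow(w, -1)) = Mul(Add(Rational(2540, 3), Mul(-1, Pow(-35, 2)), Mul(34, -35)), Pow(479359, -1)) = Mul(Add(Rational(2540, 3), Mul(-1, 1225), -1190), Rational(1, 479359)) = Mul(Add(Rational(2540, 3), -1225, -1190), Rational(1, 479359)) = Mul(Rational(-4705, 3), Rational(1, 479359)) = Rational(-4705, 1438077)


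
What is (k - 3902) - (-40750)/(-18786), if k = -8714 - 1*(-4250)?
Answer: -78602213/9393 ≈ -8368.2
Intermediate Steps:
k = -4464 (k = -8714 + 4250 = -4464)
(k - 3902) - (-40750)/(-18786) = (-4464 - 3902) - (-40750)/(-18786) = -8366 - (-40750)*(-1)/18786 = -8366 - 1*20375/9393 = -8366 - 20375/9393 = -78602213/9393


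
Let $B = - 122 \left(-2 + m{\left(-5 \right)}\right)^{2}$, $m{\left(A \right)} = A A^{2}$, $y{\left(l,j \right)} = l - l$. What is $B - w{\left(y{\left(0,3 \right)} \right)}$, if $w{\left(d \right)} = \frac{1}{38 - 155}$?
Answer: $- \frac{230225345}{117} \approx -1.9677 \cdot 10^{6}$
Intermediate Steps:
$y{\left(l,j \right)} = 0$
$m{\left(A \right)} = A^{3}$
$w{\left(d \right)} = - \frac{1}{117}$ ($w{\left(d \right)} = \frac{1}{-117} = - \frac{1}{117}$)
$B = -1967738$ ($B = - 122 \left(-2 + \left(-5\right)^{3}\right)^{2} = - 122 \left(-2 - 125\right)^{2} = - 122 \left(-127\right)^{2} = \left(-122\right) 16129 = -1967738$)
$B - w{\left(y{\left(0,3 \right)} \right)} = -1967738 - - \frac{1}{117} = -1967738 + \frac{1}{117} = - \frac{230225345}{117}$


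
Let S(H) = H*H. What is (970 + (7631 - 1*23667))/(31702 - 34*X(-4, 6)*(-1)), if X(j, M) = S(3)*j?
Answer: -7533/15239 ≈ -0.49432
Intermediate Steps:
S(H) = H**2
X(j, M) = 9*j (X(j, M) = 3**2*j = 9*j)
(970 + (7631 - 1*23667))/(31702 - 34*X(-4, 6)*(-1)) = (970 + (7631 - 1*23667))/(31702 - 306*(-4)*(-1)) = (970 + (7631 - 23667))/(31702 - 34*(-36)*(-1)) = (970 - 16036)/(31702 + 1224*(-1)) = -15066/(31702 - 1224) = -15066/30478 = -15066*1/30478 = -7533/15239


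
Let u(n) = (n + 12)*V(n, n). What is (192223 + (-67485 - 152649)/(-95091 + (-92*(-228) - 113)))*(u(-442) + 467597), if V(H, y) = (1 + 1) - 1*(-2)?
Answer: 3323694396111853/37114 ≈ 8.9554e+10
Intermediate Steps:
V(H, y) = 4 (V(H, y) = 2 + 2 = 4)
u(n) = 48 + 4*n (u(n) = (n + 12)*4 = (12 + n)*4 = 48 + 4*n)
(192223 + (-67485 - 152649)/(-95091 + (-92*(-228) - 113)))*(u(-442) + 467597) = (192223 + (-67485 - 152649)/(-95091 + (-92*(-228) - 113)))*((48 + 4*(-442)) + 467597) = (192223 - 220134/(-95091 + (20976 - 113)))*((48 - 1768) + 467597) = (192223 - 220134/(-95091 + 20863))*(-1720 + 467597) = (192223 - 220134/(-74228))*465877 = (192223 - 220134*(-1/74228))*465877 = (192223 + 110067/37114)*465877 = (7134274489/37114)*465877 = 3323694396111853/37114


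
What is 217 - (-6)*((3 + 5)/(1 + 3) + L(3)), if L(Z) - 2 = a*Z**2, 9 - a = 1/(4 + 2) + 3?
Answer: 556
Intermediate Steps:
a = 35/6 (a = 9 - (1/(4 + 2) + 3) = 9 - (1/6 + 3) = 9 - 1*19/6 = 9 - 19/6 = 35/6 ≈ 5.8333)
L(Z) = 2 + 35*Z**2/6
217 - (-6)*((3 + 5)/(1 + 3) + L(3)) = 217 - (-6)*((3 + 5)/(1 + 3) + (2 + (35/6)*3**2)) = 217 - (-6)*(8/4 + (2 + (35/6)*9)) = 217 - (-6)*(8*(1/4) + (2 + 105/2)) = 217 - (-6)*(2 + 109/2) = 217 - (-6)*113/2 = 217 - 1*(-339) = 217 + 339 = 556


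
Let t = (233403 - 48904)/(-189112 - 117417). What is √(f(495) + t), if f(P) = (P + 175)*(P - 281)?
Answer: √13471932237548609/306529 ≈ 378.65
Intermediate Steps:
f(P) = (-281 + P)*(175 + P) (f(P) = (175 + P)*(-281 + P) = (-281 + P)*(175 + P))
t = -184499/306529 (t = 184499/(-306529) = 184499*(-1/306529) = -184499/306529 ≈ -0.60190)
√(f(495) + t) = √((-49175 + 495² - 106*495) - 184499/306529) = √((-49175 + 245025 - 52470) - 184499/306529) = √(143380 - 184499/306529) = √(43949943521/306529) = √13471932237548609/306529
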